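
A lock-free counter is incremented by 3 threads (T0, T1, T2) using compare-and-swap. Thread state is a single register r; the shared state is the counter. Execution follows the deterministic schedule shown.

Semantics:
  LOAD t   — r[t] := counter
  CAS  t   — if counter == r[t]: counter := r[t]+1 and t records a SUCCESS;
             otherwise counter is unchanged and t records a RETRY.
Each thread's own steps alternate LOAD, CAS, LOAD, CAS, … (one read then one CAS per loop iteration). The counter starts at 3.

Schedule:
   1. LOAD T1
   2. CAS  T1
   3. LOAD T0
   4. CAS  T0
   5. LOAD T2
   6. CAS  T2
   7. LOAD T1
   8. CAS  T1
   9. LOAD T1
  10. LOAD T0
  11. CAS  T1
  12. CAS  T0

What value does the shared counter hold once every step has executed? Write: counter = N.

#1 T1 reads 3
#2 T1 CAS(3→4) writes; counter now 4
#3 T0 reads 4
#4 T0 CAS(4→5) writes; counter now 5
#5 T2 reads 5
#6 T2 CAS(5→6) writes; counter now 6
#7 T1 reads 6
#8 T1 CAS(6→7) writes; counter now 7
#9 T1 reads 7
#10 T0 reads 7
#11 T1 CAS(7→8) writes; counter now 8
#12 T0 CAS(7→8) fails; counter now 8

counter = 8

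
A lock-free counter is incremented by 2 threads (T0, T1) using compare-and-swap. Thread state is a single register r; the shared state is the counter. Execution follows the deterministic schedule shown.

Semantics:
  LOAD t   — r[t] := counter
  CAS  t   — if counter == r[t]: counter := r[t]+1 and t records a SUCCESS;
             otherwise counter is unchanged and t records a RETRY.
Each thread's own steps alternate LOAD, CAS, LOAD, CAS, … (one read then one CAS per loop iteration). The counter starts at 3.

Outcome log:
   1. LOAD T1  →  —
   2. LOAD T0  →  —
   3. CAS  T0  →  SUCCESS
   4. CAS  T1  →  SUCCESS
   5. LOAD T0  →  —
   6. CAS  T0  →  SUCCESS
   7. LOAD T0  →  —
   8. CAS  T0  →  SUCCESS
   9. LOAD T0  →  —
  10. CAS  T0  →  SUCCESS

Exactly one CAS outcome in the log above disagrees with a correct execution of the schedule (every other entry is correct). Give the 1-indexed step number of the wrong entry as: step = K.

Re-executing:
step 1: T1 LOAD ⇒ load; ctr=3 reg=3
step 2: T0 LOAD ⇒ load; ctr=3 reg=3
step 3: T0 CAS ⇒ ok; ctr=4 reg=3
step 4: T1 CAS ⇒ retry; ctr=4 reg=3
step 5: T0 LOAD ⇒ load; ctr=4 reg=4
step 6: T0 CAS ⇒ ok; ctr=5 reg=4
step 7: T0 LOAD ⇒ load; ctr=5 reg=5
step 8: T0 CAS ⇒ ok; ctr=6 reg=5
step 9: T0 LOAD ⇒ load; ctr=6 reg=6
step 10: T0 CAS ⇒ ok; ctr=7 reg=6
Flip is step 4.

step = 4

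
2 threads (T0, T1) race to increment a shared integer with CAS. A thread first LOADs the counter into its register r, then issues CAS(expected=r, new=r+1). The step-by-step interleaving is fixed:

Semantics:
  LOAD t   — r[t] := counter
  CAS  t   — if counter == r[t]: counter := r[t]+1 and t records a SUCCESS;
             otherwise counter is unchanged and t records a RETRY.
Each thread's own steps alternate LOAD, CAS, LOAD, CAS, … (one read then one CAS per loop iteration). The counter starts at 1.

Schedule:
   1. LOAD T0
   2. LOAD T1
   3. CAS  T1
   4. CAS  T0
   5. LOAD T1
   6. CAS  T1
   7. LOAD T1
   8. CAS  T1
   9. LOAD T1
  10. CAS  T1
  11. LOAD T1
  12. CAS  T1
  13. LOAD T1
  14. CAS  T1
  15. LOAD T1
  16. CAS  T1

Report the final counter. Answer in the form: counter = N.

1. LOAD T0 → mem=1 r[T0]=1 [LOAD]
2. LOAD T1 → mem=1 r[T1]=1 [LOAD]
3. CAS T1 → mem=2 r[T1]=1 [OK]
4. CAS T0 → mem=2 r[T0]=1 [RETRY]
5. LOAD T1 → mem=2 r[T1]=2 [LOAD]
6. CAS T1 → mem=3 r[T1]=2 [OK]
7. LOAD T1 → mem=3 r[T1]=3 [LOAD]
8. CAS T1 → mem=4 r[T1]=3 [OK]
9. LOAD T1 → mem=4 r[T1]=4 [LOAD]
10. CAS T1 → mem=5 r[T1]=4 [OK]
11. LOAD T1 → mem=5 r[T1]=5 [LOAD]
12. CAS T1 → mem=6 r[T1]=5 [OK]
13. LOAD T1 → mem=6 r[T1]=6 [LOAD]
14. CAS T1 → mem=7 r[T1]=6 [OK]
15. LOAD T1 → mem=7 r[T1]=7 [LOAD]
16. CAS T1 → mem=8 r[T1]=7 [OK]

counter = 8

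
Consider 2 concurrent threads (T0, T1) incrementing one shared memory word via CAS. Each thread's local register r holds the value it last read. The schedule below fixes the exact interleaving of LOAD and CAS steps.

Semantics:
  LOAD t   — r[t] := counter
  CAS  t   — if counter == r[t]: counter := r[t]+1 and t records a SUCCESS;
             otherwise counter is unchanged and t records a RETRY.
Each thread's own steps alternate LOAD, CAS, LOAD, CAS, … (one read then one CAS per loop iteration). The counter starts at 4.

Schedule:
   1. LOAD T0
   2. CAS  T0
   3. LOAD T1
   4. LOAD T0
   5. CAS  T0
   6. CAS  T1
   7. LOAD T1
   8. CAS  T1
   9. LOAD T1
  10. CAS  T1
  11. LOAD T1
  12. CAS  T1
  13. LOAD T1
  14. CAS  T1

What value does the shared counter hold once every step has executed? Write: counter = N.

counter = 10

[1] T0.load  rd  (counter 4, T0.r 4)
[2] T0.cas  hit  (counter 5, T0.r 4)
[3] T1.load  rd  (counter 5, T1.r 5)
[4] T0.load  rd  (counter 5, T0.r 5)
[5] T0.cas  hit  (counter 6, T0.r 5)
[6] T1.cas  miss  (counter 6, T1.r 5)
[7] T1.load  rd  (counter 6, T1.r 6)
[8] T1.cas  hit  (counter 7, T1.r 6)
[9] T1.load  rd  (counter 7, T1.r 7)
[10] T1.cas  hit  (counter 8, T1.r 7)
[11] T1.load  rd  (counter 8, T1.r 8)
[12] T1.cas  hit  (counter 9, T1.r 8)
[13] T1.load  rd  (counter 9, T1.r 9)
[14] T1.cas  hit  (counter 10, T1.r 9)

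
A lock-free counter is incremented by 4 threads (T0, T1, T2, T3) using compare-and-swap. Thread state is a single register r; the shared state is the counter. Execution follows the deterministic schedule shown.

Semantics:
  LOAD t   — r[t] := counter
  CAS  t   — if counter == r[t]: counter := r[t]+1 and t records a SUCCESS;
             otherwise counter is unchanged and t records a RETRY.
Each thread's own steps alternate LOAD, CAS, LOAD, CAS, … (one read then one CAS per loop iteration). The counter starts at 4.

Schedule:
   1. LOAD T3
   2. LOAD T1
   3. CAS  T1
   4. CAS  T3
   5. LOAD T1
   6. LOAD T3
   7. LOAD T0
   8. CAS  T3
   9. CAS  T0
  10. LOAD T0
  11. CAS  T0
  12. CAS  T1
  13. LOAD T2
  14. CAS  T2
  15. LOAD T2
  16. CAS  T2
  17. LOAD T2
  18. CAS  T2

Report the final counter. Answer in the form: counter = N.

counter = 10

#1 T3 reads 4
#2 T1 reads 4
#3 T1 CAS(4→5) writes; counter now 5
#4 T3 CAS(4→5) fails; counter now 5
#5 T1 reads 5
#6 T3 reads 5
#7 T0 reads 5
#8 T3 CAS(5→6) writes; counter now 6
#9 T0 CAS(5→6) fails; counter now 6
#10 T0 reads 6
#11 T0 CAS(6→7) writes; counter now 7
#12 T1 CAS(5→6) fails; counter now 7
#13 T2 reads 7
#14 T2 CAS(7→8) writes; counter now 8
#15 T2 reads 8
#16 T2 CAS(8→9) writes; counter now 9
#17 T2 reads 9
#18 T2 CAS(9→10) writes; counter now 10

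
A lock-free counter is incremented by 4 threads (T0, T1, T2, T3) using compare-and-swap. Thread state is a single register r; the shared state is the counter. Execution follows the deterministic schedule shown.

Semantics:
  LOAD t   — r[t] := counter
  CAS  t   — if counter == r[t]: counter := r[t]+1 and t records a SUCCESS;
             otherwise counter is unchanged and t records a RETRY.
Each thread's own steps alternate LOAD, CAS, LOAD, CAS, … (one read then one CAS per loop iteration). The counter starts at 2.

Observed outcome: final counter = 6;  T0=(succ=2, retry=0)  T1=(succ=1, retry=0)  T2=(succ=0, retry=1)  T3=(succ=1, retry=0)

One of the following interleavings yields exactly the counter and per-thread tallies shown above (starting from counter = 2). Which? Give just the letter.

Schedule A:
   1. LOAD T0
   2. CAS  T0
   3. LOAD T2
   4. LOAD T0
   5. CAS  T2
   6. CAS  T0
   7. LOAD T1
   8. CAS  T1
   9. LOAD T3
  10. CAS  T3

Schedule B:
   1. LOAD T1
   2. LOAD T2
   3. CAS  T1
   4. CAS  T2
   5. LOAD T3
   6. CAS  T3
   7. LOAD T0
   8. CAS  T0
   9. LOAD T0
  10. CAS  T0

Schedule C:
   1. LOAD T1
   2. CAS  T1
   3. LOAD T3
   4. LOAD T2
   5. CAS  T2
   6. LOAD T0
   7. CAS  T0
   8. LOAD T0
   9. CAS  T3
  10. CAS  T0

B

Simulating candidate B:
#1 T1 reads 2
#2 T2 reads 2
#3 T1 CAS(2→3) writes; counter now 3
#4 T2 CAS(2→3) fails; counter now 3
#5 T3 reads 3
#6 T3 CAS(3→4) writes; counter now 4
#7 T0 reads 4
#8 T0 CAS(4→5) writes; counter now 5
#9 T0 reads 5
#10 T0 CAS(5→6) writes; counter now 6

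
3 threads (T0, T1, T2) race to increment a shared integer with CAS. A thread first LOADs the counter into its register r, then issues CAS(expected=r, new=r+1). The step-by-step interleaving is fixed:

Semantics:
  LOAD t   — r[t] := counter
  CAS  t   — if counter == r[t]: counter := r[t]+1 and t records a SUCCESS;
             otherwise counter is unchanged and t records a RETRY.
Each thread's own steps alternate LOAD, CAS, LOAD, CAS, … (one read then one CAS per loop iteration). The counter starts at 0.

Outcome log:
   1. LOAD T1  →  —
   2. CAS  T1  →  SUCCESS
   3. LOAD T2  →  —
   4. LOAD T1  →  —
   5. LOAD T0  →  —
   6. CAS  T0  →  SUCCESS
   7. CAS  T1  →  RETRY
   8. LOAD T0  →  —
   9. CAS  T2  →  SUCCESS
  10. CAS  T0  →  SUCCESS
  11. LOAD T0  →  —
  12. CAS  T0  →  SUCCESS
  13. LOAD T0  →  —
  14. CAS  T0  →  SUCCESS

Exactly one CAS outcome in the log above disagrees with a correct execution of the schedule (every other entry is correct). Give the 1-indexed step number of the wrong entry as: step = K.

Reference trace:
#1 T1 reads 0
#2 T1 CAS(0→1) writes; counter now 1
#3 T2 reads 1
#4 T1 reads 1
#5 T0 reads 1
#6 T0 CAS(1→2) writes; counter now 2
#7 T1 CAS(1→2) fails; counter now 2
#8 T0 reads 2
#9 T2 CAS(1→2) fails; counter now 2
#10 T0 CAS(2→3) writes; counter now 3
#11 T0 reads 3
#12 T0 CAS(3→4) writes; counter now 4
#13 T0 reads 4
#14 T0 CAS(4→5) writes; counter now 5
Flip is step 9.

step = 9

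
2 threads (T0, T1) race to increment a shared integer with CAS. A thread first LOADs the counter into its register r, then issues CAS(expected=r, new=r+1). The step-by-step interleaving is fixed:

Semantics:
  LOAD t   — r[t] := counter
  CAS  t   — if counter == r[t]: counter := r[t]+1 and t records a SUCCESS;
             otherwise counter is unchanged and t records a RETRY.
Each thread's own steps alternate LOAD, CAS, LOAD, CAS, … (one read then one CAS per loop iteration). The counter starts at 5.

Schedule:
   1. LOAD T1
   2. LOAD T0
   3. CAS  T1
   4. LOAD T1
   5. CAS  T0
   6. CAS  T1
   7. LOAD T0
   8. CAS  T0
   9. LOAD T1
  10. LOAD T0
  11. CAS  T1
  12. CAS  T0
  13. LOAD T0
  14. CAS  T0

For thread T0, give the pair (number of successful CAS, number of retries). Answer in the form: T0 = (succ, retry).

#1 T1 reads 5
#2 T0 reads 5
#3 T1 CAS(5→6) writes; counter now 6
#4 T1 reads 6
#5 T0 CAS(5→6) fails; counter now 6
#6 T1 CAS(6→7) writes; counter now 7
#7 T0 reads 7
#8 T0 CAS(7→8) writes; counter now 8
#9 T1 reads 8
#10 T0 reads 8
#11 T1 CAS(8→9) writes; counter now 9
#12 T0 CAS(8→9) fails; counter now 9
#13 T0 reads 9
#14 T0 CAS(9→10) writes; counter now 10

T0 = (2, 2)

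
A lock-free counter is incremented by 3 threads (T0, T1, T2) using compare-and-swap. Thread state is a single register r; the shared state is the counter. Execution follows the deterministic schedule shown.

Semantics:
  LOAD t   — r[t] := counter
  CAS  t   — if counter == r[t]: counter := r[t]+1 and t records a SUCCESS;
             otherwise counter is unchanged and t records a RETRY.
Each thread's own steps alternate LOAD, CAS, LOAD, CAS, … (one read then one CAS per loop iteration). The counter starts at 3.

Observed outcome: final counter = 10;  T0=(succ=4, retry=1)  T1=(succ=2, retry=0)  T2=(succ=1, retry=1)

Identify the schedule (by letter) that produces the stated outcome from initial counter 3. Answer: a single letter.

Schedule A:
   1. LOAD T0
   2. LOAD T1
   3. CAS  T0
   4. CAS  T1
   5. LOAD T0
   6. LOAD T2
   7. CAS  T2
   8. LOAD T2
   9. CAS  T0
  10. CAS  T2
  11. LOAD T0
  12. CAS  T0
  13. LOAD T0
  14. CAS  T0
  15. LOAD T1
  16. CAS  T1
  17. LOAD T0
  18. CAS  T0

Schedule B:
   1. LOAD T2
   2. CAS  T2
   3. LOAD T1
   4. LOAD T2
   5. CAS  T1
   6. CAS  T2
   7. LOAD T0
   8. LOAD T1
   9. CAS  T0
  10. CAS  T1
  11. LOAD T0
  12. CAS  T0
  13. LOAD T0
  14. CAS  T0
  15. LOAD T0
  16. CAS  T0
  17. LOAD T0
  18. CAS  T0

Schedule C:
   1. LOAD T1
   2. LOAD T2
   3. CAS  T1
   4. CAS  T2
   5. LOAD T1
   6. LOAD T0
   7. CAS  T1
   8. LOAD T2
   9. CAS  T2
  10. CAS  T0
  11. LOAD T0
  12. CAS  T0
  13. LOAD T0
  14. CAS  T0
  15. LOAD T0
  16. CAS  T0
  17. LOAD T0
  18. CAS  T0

C

Run C:
step 1: T1 LOAD ⇒ load; ctr=3 reg=3
step 2: T2 LOAD ⇒ load; ctr=3 reg=3
step 3: T1 CAS ⇒ ok; ctr=4 reg=3
step 4: T2 CAS ⇒ retry; ctr=4 reg=3
step 5: T1 LOAD ⇒ load; ctr=4 reg=4
step 6: T0 LOAD ⇒ load; ctr=4 reg=4
step 7: T1 CAS ⇒ ok; ctr=5 reg=4
step 8: T2 LOAD ⇒ load; ctr=5 reg=5
step 9: T2 CAS ⇒ ok; ctr=6 reg=5
step 10: T0 CAS ⇒ retry; ctr=6 reg=4
step 11: T0 LOAD ⇒ load; ctr=6 reg=6
step 12: T0 CAS ⇒ ok; ctr=7 reg=6
step 13: T0 LOAD ⇒ load; ctr=7 reg=7
step 14: T0 CAS ⇒ ok; ctr=8 reg=7
step 15: T0 LOAD ⇒ load; ctr=8 reg=8
step 16: T0 CAS ⇒ ok; ctr=9 reg=8
step 17: T0 LOAD ⇒ load; ctr=9 reg=9
step 18: T0 CAS ⇒ ok; ctr=10 reg=9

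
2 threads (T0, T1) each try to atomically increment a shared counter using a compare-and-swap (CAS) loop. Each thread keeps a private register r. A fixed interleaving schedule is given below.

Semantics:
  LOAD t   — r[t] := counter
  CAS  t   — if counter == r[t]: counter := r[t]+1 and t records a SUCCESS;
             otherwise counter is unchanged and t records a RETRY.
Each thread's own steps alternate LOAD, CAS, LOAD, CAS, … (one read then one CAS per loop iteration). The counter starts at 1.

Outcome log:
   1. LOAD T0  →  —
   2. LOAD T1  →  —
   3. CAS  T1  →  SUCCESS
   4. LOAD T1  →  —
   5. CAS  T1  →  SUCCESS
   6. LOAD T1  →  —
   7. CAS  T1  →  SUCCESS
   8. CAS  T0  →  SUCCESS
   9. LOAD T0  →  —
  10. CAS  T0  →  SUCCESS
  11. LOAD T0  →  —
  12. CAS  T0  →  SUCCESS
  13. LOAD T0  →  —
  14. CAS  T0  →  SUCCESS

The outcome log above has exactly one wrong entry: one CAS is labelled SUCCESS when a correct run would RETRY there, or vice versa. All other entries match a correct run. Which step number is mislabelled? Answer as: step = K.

step = 8

Correct run:
   1) LOAD T0:  M=1  r_T0=1
   2) LOAD T1:  M=1  r_T1=1
   3) CAS  T1:  M=2  r_T1=1 ✓
   4) LOAD T1:  M=2  r_T1=2
   5) CAS  T1:  M=3  r_T1=2 ✓
   6) LOAD T1:  M=3  r_T1=3
   7) CAS  T1:  M=4  r_T1=3 ✓
   8) CAS  T0:  M=4  r_T0=1 ✗
   9) LOAD T0:  M=4  r_T0=4
  10) CAS  T0:  M=5  r_T0=4 ✓
  11) LOAD T0:  M=5  r_T0=5
  12) CAS  T0:  M=6  r_T0=5 ✓
  13) LOAD T0:  M=6  r_T0=6
  14) CAS  T0:  M=7  r_T0=6 ✓
Log disagrees first at step 8.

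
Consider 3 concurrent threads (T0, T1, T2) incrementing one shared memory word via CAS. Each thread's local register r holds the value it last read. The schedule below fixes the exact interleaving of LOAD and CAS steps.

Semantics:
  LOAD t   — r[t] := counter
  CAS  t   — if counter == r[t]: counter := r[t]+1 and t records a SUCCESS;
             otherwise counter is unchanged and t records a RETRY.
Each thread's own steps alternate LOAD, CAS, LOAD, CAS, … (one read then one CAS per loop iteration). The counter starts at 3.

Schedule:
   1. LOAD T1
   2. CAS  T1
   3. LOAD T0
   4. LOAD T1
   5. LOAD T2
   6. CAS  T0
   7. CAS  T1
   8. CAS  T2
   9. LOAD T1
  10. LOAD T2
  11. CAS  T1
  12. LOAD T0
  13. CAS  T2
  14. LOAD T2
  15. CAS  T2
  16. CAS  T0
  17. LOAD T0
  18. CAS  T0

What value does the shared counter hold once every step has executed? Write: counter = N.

counter = 8

   1) LOAD T1:  M=3  r_T1=3
   2) CAS  T1:  M=4  r_T1=3 ✓
   3) LOAD T0:  M=4  r_T0=4
   4) LOAD T1:  M=4  r_T1=4
   5) LOAD T2:  M=4  r_T2=4
   6) CAS  T0:  M=5  r_T0=4 ✓
   7) CAS  T1:  M=5  r_T1=4 ✗
   8) CAS  T2:  M=5  r_T2=4 ✗
   9) LOAD T1:  M=5  r_T1=5
  10) LOAD T2:  M=5  r_T2=5
  11) CAS  T1:  M=6  r_T1=5 ✓
  12) LOAD T0:  M=6  r_T0=6
  13) CAS  T2:  M=6  r_T2=5 ✗
  14) LOAD T2:  M=6  r_T2=6
  15) CAS  T2:  M=7  r_T2=6 ✓
  16) CAS  T0:  M=7  r_T0=6 ✗
  17) LOAD T0:  M=7  r_T0=7
  18) CAS  T0:  M=8  r_T0=7 ✓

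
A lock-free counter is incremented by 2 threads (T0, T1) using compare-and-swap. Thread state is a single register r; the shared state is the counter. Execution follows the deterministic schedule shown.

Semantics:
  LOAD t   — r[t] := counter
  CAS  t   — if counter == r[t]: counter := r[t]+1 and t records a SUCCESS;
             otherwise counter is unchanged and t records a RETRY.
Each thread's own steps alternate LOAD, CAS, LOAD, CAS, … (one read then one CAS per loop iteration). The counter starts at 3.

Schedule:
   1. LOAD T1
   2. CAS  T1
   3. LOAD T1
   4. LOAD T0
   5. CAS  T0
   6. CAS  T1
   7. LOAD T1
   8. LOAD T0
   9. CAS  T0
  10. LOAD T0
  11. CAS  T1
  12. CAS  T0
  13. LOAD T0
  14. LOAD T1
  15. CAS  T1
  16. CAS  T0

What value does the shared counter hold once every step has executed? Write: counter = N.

counter = 8

T1 LOAD — after: cnt=3, r=3 — load
T1 CAS — after: cnt=4, r=3 — ok
T1 LOAD — after: cnt=4, r=4 — load
T0 LOAD — after: cnt=4, r=4 — load
T0 CAS — after: cnt=5, r=4 — ok
T1 CAS — after: cnt=5, r=4 — retry
T1 LOAD — after: cnt=5, r=5 — load
T0 LOAD — after: cnt=5, r=5 — load
T0 CAS — after: cnt=6, r=5 — ok
T0 LOAD — after: cnt=6, r=6 — load
T1 CAS — after: cnt=6, r=5 — retry
T0 CAS — after: cnt=7, r=6 — ok
T0 LOAD — after: cnt=7, r=7 — load
T1 LOAD — after: cnt=7, r=7 — load
T1 CAS — after: cnt=8, r=7 — ok
T0 CAS — after: cnt=8, r=7 — retry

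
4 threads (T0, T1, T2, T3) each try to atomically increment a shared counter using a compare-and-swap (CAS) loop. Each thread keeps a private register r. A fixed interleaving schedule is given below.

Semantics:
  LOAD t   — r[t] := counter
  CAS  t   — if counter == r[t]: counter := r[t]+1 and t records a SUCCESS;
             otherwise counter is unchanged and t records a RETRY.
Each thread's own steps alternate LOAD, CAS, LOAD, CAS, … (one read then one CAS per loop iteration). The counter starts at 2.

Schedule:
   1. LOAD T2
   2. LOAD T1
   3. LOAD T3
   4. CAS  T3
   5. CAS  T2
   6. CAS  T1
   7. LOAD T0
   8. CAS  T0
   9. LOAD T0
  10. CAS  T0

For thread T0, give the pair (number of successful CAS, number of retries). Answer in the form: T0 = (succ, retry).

T0 = (2, 0)

[1] T2.load  rd  (counter 2, T2.r 2)
[2] T1.load  rd  (counter 2, T1.r 2)
[3] T3.load  rd  (counter 2, T3.r 2)
[4] T3.cas  hit  (counter 3, T3.r 2)
[5] T2.cas  miss  (counter 3, T2.r 2)
[6] T1.cas  miss  (counter 3, T1.r 2)
[7] T0.load  rd  (counter 3, T0.r 3)
[8] T0.cas  hit  (counter 4, T0.r 3)
[9] T0.load  rd  (counter 4, T0.r 4)
[10] T0.cas  hit  (counter 5, T0.r 4)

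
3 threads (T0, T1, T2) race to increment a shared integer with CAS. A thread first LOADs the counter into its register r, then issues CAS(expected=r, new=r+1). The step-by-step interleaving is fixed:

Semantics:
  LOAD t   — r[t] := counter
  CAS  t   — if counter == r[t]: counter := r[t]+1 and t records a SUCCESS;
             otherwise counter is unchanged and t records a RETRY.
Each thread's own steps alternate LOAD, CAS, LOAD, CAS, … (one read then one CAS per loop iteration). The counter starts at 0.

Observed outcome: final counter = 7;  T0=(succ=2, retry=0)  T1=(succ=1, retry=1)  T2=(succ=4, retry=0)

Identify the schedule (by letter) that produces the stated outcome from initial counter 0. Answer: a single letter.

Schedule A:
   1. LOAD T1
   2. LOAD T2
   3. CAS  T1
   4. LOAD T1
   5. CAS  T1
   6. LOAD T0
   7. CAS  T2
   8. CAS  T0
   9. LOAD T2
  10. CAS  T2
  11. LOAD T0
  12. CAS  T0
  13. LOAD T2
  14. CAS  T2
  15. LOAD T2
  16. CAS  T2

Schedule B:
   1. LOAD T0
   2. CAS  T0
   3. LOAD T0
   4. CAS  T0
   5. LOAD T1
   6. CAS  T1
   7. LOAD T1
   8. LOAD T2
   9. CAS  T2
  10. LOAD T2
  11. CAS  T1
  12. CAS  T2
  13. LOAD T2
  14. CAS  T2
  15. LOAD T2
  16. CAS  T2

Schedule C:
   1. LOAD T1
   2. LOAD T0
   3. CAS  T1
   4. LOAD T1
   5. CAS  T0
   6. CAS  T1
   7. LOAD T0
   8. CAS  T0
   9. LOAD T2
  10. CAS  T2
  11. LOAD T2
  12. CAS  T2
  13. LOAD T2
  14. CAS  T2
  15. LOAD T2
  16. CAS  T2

B

Tracing schedule B:
[1] T0.load  rd  (counter 0, T0.r 0)
[2] T0.cas  hit  (counter 1, T0.r 0)
[3] T0.load  rd  (counter 1, T0.r 1)
[4] T0.cas  hit  (counter 2, T0.r 1)
[5] T1.load  rd  (counter 2, T1.r 2)
[6] T1.cas  hit  (counter 3, T1.r 2)
[7] T1.load  rd  (counter 3, T1.r 3)
[8] T2.load  rd  (counter 3, T2.r 3)
[9] T2.cas  hit  (counter 4, T2.r 3)
[10] T2.load  rd  (counter 4, T2.r 4)
[11] T1.cas  miss  (counter 4, T1.r 3)
[12] T2.cas  hit  (counter 5, T2.r 4)
[13] T2.load  rd  (counter 5, T2.r 5)
[14] T2.cas  hit  (counter 6, T2.r 5)
[15] T2.load  rd  (counter 6, T2.r 6)
[16] T2.cas  hit  (counter 7, T2.r 6)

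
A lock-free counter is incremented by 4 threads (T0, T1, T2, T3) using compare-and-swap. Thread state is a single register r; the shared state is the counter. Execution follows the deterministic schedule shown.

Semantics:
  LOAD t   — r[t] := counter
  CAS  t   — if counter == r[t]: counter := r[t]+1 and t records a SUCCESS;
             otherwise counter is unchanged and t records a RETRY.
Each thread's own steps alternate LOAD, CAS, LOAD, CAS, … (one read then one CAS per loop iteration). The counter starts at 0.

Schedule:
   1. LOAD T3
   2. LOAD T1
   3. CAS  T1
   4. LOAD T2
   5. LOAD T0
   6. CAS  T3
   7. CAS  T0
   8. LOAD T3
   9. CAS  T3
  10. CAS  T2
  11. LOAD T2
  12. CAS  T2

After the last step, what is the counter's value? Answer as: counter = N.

counter = 4

T3 LOAD — after: cnt=0, r=0 — load
T1 LOAD — after: cnt=0, r=0 — load
T1 CAS — after: cnt=1, r=0 — ok
T2 LOAD — after: cnt=1, r=1 — load
T0 LOAD — after: cnt=1, r=1 — load
T3 CAS — after: cnt=1, r=0 — retry
T0 CAS — after: cnt=2, r=1 — ok
T3 LOAD — after: cnt=2, r=2 — load
T3 CAS — after: cnt=3, r=2 — ok
T2 CAS — after: cnt=3, r=1 — retry
T2 LOAD — after: cnt=3, r=3 — load
T2 CAS — after: cnt=4, r=3 — ok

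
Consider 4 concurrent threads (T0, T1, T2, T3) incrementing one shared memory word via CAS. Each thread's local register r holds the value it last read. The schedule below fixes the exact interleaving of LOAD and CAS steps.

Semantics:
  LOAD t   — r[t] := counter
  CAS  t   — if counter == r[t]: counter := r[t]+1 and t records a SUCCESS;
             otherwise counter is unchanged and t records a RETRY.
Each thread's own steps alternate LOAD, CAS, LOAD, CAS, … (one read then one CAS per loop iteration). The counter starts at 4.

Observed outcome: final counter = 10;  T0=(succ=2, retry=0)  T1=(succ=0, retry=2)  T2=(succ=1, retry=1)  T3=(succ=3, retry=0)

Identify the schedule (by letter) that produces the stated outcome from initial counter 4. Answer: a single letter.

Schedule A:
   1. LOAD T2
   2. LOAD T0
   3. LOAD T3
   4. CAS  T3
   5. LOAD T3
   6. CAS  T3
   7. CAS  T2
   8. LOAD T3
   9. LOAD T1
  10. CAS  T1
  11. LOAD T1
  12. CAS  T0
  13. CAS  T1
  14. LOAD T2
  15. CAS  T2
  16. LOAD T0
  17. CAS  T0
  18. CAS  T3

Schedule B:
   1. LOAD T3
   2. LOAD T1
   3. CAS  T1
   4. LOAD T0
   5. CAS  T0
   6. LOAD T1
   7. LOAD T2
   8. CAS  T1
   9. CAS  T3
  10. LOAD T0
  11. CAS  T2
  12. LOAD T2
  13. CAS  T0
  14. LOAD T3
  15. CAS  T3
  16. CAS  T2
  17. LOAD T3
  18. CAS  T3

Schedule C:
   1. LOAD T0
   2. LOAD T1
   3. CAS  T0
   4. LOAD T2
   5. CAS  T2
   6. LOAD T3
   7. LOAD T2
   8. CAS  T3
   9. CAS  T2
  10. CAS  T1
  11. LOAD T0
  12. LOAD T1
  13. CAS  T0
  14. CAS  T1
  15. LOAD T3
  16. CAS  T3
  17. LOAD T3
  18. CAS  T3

Run C:
T0 LOAD — after: cnt=4, r=4 — load
T1 LOAD — after: cnt=4, r=4 — load
T0 CAS — after: cnt=5, r=4 — ok
T2 LOAD — after: cnt=5, r=5 — load
T2 CAS — after: cnt=6, r=5 — ok
T3 LOAD — after: cnt=6, r=6 — load
T2 LOAD — after: cnt=6, r=6 — load
T3 CAS — after: cnt=7, r=6 — ok
T2 CAS — after: cnt=7, r=6 — retry
T1 CAS — after: cnt=7, r=4 — retry
T0 LOAD — after: cnt=7, r=7 — load
T1 LOAD — after: cnt=7, r=7 — load
T0 CAS — after: cnt=8, r=7 — ok
T1 CAS — after: cnt=8, r=7 — retry
T3 LOAD — after: cnt=8, r=8 — load
T3 CAS — after: cnt=9, r=8 — ok
T3 LOAD — after: cnt=9, r=9 — load
T3 CAS — after: cnt=10, r=9 — ok

C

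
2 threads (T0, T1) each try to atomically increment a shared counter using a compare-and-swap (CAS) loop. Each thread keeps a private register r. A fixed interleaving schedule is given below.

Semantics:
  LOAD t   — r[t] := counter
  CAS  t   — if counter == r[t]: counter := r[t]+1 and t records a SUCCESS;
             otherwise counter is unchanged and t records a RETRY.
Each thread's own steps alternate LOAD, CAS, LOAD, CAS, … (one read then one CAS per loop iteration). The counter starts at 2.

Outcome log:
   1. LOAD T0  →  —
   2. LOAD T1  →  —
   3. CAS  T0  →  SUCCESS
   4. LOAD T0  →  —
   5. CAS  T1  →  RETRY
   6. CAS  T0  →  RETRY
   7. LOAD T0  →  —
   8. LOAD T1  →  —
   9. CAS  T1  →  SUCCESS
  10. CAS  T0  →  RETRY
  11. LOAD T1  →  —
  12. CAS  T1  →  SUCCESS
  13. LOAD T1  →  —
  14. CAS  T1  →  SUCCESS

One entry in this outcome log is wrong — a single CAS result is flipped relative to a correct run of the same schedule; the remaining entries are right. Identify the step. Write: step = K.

Re-executing:
   1) LOAD T0:  M=2  r_T0=2
   2) LOAD T1:  M=2  r_T1=2
   3) CAS  T0:  M=3  r_T0=2 ✓
   4) LOAD T0:  M=3  r_T0=3
   5) CAS  T1:  M=3  r_T1=2 ✗
   6) CAS  T0:  M=4  r_T0=3 ✓
   7) LOAD T0:  M=4  r_T0=4
   8) LOAD T1:  M=4  r_T1=4
   9) CAS  T1:  M=5  r_T1=4 ✓
  10) CAS  T0:  M=5  r_T0=4 ✗
  11) LOAD T1:  M=5  r_T1=5
  12) CAS  T1:  M=6  r_T1=5 ✓
  13) LOAD T1:  M=6  r_T1=6
  14) CAS  T1:  M=7  r_T1=6 ✓
Log disagrees first at step 6.

step = 6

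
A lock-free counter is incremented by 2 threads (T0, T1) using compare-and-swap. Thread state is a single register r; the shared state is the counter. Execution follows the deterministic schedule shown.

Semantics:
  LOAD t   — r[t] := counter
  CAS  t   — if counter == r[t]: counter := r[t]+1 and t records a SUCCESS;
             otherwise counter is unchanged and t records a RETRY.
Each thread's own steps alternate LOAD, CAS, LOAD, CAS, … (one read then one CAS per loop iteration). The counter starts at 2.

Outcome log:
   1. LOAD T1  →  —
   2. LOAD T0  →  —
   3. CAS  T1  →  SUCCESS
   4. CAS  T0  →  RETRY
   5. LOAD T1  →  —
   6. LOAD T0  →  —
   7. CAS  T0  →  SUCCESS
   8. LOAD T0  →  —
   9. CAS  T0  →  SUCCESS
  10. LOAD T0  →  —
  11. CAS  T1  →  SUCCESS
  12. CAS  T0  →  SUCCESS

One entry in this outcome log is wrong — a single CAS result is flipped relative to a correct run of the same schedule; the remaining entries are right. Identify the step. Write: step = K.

step = 11

Correct run:
step 1: T1 LOAD ⇒ load; ctr=2 reg=2
step 2: T0 LOAD ⇒ load; ctr=2 reg=2
step 3: T1 CAS ⇒ ok; ctr=3 reg=2
step 4: T0 CAS ⇒ retry; ctr=3 reg=2
step 5: T1 LOAD ⇒ load; ctr=3 reg=3
step 6: T0 LOAD ⇒ load; ctr=3 reg=3
step 7: T0 CAS ⇒ ok; ctr=4 reg=3
step 8: T0 LOAD ⇒ load; ctr=4 reg=4
step 9: T0 CAS ⇒ ok; ctr=5 reg=4
step 10: T0 LOAD ⇒ load; ctr=5 reg=5
step 11: T1 CAS ⇒ retry; ctr=5 reg=3
step 12: T0 CAS ⇒ ok; ctr=6 reg=5
Mismatch at 11.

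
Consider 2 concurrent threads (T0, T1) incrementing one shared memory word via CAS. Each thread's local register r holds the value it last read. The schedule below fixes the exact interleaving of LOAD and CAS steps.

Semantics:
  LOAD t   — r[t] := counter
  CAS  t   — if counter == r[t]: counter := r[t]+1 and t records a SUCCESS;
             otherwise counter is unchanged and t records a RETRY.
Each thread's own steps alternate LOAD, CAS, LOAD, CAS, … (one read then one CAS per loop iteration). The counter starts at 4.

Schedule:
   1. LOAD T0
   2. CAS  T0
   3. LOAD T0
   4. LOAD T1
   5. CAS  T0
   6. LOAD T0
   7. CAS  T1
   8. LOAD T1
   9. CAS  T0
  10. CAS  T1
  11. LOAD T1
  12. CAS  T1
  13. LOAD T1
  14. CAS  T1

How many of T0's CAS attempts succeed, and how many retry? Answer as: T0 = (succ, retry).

T0 = (3, 0)

[1] T0.load  rd  (counter 4, T0.r 4)
[2] T0.cas  hit  (counter 5, T0.r 4)
[3] T0.load  rd  (counter 5, T0.r 5)
[4] T1.load  rd  (counter 5, T1.r 5)
[5] T0.cas  hit  (counter 6, T0.r 5)
[6] T0.load  rd  (counter 6, T0.r 6)
[7] T1.cas  miss  (counter 6, T1.r 5)
[8] T1.load  rd  (counter 6, T1.r 6)
[9] T0.cas  hit  (counter 7, T0.r 6)
[10] T1.cas  miss  (counter 7, T1.r 6)
[11] T1.load  rd  (counter 7, T1.r 7)
[12] T1.cas  hit  (counter 8, T1.r 7)
[13] T1.load  rd  (counter 8, T1.r 8)
[14] T1.cas  hit  (counter 9, T1.r 8)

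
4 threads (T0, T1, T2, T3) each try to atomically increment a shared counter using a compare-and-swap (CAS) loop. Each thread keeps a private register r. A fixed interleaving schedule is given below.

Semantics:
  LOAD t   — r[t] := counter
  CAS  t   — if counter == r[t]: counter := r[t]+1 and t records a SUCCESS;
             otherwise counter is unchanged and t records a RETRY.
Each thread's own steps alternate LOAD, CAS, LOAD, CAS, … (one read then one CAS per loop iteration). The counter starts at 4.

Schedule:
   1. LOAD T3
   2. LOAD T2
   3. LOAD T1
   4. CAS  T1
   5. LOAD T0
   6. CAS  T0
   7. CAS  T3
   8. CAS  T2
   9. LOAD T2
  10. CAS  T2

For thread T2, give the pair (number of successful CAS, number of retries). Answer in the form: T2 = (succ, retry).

T2 = (1, 1)

#1 T3 reads 4
#2 T2 reads 4
#3 T1 reads 4
#4 T1 CAS(4→5) writes; counter now 5
#5 T0 reads 5
#6 T0 CAS(5→6) writes; counter now 6
#7 T3 CAS(4→5) fails; counter now 6
#8 T2 CAS(4→5) fails; counter now 6
#9 T2 reads 6
#10 T2 CAS(6→7) writes; counter now 7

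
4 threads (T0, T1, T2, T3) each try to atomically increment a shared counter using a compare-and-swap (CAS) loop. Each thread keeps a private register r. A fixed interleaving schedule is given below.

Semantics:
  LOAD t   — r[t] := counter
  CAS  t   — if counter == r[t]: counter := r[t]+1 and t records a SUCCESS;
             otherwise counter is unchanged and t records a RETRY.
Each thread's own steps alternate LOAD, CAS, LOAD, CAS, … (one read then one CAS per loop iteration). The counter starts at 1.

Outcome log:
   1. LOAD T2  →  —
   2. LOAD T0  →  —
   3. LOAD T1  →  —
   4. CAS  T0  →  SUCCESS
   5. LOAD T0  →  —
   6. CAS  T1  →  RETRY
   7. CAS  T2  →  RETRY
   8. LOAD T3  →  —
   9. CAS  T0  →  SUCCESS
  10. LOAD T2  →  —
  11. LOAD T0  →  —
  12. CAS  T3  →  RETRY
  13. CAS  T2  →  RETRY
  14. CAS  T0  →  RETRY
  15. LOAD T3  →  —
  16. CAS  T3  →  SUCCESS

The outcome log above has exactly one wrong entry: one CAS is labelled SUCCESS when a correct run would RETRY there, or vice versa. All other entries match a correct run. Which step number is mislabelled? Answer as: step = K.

Correct run:
1. LOAD T2 → mem=1 r[T2]=1 [LOAD]
2. LOAD T0 → mem=1 r[T0]=1 [LOAD]
3. LOAD T1 → mem=1 r[T1]=1 [LOAD]
4. CAS T0 → mem=2 r[T0]=1 [OK]
5. LOAD T0 → mem=2 r[T0]=2 [LOAD]
6. CAS T1 → mem=2 r[T1]=1 [RETRY]
7. CAS T2 → mem=2 r[T2]=1 [RETRY]
8. LOAD T3 → mem=2 r[T3]=2 [LOAD]
9. CAS T0 → mem=3 r[T0]=2 [OK]
10. LOAD T2 → mem=3 r[T2]=3 [LOAD]
11. LOAD T0 → mem=3 r[T0]=3 [LOAD]
12. CAS T3 → mem=3 r[T3]=2 [RETRY]
13. CAS T2 → mem=4 r[T2]=3 [OK]
14. CAS T0 → mem=4 r[T0]=3 [RETRY]
15. LOAD T3 → mem=4 r[T3]=4 [LOAD]
16. CAS T3 → mem=5 r[T3]=4 [OK]
Flip is step 13.

step = 13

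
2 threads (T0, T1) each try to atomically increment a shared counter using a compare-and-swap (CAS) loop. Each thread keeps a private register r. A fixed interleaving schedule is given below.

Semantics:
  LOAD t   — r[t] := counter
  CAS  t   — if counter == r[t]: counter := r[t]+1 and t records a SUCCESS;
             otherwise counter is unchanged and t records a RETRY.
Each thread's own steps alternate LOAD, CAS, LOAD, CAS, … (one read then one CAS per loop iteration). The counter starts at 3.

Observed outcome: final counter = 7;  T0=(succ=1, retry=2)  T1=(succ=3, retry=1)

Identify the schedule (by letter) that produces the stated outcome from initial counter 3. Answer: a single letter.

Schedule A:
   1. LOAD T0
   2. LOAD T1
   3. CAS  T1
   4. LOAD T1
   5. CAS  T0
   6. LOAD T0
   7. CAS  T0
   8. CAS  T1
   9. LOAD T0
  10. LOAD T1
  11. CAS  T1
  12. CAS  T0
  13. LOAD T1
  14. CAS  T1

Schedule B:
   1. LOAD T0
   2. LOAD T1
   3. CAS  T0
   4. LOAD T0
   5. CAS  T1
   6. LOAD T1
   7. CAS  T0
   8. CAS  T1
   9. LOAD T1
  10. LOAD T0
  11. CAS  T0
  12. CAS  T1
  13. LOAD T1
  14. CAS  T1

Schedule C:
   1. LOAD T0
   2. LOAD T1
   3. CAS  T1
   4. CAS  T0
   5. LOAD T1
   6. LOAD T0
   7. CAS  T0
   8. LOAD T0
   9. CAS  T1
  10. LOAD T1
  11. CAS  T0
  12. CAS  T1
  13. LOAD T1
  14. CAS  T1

A

Tracing schedule A:
[1] T0.load  rd  (counter 3, T0.r 3)
[2] T1.load  rd  (counter 3, T1.r 3)
[3] T1.cas  hit  (counter 4, T1.r 3)
[4] T1.load  rd  (counter 4, T1.r 4)
[5] T0.cas  miss  (counter 4, T0.r 3)
[6] T0.load  rd  (counter 4, T0.r 4)
[7] T0.cas  hit  (counter 5, T0.r 4)
[8] T1.cas  miss  (counter 5, T1.r 4)
[9] T0.load  rd  (counter 5, T0.r 5)
[10] T1.load  rd  (counter 5, T1.r 5)
[11] T1.cas  hit  (counter 6, T1.r 5)
[12] T0.cas  miss  (counter 6, T0.r 5)
[13] T1.load  rd  (counter 6, T1.r 6)
[14] T1.cas  hit  (counter 7, T1.r 6)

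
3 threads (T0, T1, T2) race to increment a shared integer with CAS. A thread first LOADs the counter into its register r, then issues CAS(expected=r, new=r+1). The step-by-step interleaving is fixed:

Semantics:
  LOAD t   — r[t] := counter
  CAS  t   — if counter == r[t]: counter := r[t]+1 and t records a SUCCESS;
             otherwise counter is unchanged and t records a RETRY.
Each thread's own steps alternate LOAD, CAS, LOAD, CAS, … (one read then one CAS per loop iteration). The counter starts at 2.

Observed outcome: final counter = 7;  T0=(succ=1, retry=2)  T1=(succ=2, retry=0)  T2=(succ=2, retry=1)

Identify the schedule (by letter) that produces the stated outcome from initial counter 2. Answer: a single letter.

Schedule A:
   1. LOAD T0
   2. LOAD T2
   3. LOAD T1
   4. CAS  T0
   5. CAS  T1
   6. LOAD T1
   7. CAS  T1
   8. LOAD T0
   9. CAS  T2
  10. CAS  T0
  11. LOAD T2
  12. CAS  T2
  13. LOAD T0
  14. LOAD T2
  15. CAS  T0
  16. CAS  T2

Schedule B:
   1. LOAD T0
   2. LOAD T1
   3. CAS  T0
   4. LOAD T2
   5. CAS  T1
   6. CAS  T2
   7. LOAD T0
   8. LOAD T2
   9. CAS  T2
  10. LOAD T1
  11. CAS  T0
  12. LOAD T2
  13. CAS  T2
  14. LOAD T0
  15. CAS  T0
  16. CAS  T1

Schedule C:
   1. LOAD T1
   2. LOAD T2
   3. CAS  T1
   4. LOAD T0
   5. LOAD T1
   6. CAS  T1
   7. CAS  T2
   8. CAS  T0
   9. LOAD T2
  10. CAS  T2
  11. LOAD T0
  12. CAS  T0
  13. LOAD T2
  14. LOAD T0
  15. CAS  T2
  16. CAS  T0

C

Run C:
1. LOAD T1 → mem=2 r[T1]=2 [LOAD]
2. LOAD T2 → mem=2 r[T2]=2 [LOAD]
3. CAS T1 → mem=3 r[T1]=2 [OK]
4. LOAD T0 → mem=3 r[T0]=3 [LOAD]
5. LOAD T1 → mem=3 r[T1]=3 [LOAD]
6. CAS T1 → mem=4 r[T1]=3 [OK]
7. CAS T2 → mem=4 r[T2]=2 [RETRY]
8. CAS T0 → mem=4 r[T0]=3 [RETRY]
9. LOAD T2 → mem=4 r[T2]=4 [LOAD]
10. CAS T2 → mem=5 r[T2]=4 [OK]
11. LOAD T0 → mem=5 r[T0]=5 [LOAD]
12. CAS T0 → mem=6 r[T0]=5 [OK]
13. LOAD T2 → mem=6 r[T2]=6 [LOAD]
14. LOAD T0 → mem=6 r[T0]=6 [LOAD]
15. CAS T2 → mem=7 r[T2]=6 [OK]
16. CAS T0 → mem=7 r[T0]=6 [RETRY]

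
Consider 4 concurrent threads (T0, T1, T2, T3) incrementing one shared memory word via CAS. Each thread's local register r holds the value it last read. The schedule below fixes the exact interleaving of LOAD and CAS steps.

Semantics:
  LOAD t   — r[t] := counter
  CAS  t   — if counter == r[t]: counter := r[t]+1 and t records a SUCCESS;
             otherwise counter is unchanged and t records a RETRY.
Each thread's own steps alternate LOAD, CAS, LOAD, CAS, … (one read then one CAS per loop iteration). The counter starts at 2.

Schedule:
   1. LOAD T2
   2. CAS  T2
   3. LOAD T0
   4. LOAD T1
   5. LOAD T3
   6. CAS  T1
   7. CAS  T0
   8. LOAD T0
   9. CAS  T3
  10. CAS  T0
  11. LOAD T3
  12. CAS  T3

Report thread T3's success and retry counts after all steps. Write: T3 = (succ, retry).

T3 = (1, 1)

1. LOAD T2 → mem=2 r[T2]=2 [LOAD]
2. CAS T2 → mem=3 r[T2]=2 [OK]
3. LOAD T0 → mem=3 r[T0]=3 [LOAD]
4. LOAD T1 → mem=3 r[T1]=3 [LOAD]
5. LOAD T3 → mem=3 r[T3]=3 [LOAD]
6. CAS T1 → mem=4 r[T1]=3 [OK]
7. CAS T0 → mem=4 r[T0]=3 [RETRY]
8. LOAD T0 → mem=4 r[T0]=4 [LOAD]
9. CAS T3 → mem=4 r[T3]=3 [RETRY]
10. CAS T0 → mem=5 r[T0]=4 [OK]
11. LOAD T3 → mem=5 r[T3]=5 [LOAD]
12. CAS T3 → mem=6 r[T3]=5 [OK]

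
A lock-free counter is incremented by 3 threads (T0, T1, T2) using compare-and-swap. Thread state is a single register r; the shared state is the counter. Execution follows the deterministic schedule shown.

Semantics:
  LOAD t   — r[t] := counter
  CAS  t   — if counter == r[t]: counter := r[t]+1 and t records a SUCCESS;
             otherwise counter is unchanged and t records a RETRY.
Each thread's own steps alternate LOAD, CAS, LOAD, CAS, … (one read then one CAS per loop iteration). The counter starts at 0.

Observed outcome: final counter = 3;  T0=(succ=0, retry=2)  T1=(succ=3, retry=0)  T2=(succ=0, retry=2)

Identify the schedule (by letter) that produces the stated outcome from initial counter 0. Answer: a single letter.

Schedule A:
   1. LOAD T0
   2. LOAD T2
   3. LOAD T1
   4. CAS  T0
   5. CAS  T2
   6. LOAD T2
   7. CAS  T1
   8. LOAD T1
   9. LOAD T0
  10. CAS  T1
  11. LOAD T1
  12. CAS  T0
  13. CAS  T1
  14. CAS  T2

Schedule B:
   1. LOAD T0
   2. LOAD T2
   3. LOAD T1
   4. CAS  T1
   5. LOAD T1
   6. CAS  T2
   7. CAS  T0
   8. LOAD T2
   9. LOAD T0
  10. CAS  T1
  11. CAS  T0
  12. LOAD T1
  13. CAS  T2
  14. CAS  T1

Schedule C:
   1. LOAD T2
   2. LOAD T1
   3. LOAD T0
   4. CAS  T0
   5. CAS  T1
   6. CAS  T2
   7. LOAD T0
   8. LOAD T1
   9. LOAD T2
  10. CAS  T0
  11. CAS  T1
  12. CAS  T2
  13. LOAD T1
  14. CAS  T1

Run B:
T0 LOAD — after: cnt=0, r=0 — load
T2 LOAD — after: cnt=0, r=0 — load
T1 LOAD — after: cnt=0, r=0 — load
T1 CAS — after: cnt=1, r=0 — ok
T1 LOAD — after: cnt=1, r=1 — load
T2 CAS — after: cnt=1, r=0 — retry
T0 CAS — after: cnt=1, r=0 — retry
T2 LOAD — after: cnt=1, r=1 — load
T0 LOAD — after: cnt=1, r=1 — load
T1 CAS — after: cnt=2, r=1 — ok
T0 CAS — after: cnt=2, r=1 — retry
T1 LOAD — after: cnt=2, r=2 — load
T2 CAS — after: cnt=2, r=1 — retry
T1 CAS — after: cnt=3, r=2 — ok

B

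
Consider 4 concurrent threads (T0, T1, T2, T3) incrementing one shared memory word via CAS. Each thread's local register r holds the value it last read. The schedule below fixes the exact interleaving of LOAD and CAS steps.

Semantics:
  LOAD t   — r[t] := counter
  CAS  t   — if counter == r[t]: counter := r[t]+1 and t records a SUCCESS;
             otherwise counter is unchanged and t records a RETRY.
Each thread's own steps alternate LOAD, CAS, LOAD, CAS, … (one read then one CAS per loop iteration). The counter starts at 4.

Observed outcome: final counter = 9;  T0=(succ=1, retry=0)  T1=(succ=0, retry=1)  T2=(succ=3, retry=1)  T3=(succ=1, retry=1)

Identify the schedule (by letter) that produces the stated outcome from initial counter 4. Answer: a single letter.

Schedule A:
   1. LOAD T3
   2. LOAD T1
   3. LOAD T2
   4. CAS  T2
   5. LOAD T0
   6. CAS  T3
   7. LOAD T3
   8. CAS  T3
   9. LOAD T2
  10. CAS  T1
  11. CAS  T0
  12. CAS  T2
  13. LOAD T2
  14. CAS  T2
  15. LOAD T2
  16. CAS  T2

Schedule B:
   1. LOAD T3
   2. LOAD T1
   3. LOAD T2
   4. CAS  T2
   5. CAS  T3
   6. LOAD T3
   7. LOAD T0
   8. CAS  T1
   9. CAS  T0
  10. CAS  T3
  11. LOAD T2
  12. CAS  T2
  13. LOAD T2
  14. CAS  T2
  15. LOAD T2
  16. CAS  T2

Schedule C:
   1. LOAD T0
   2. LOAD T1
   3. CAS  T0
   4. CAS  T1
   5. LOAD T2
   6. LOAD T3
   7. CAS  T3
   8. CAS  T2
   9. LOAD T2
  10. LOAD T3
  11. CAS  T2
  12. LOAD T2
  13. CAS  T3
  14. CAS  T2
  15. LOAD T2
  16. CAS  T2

C

Tracing schedule C:
   1) LOAD T0:  M=4  r_T0=4
   2) LOAD T1:  M=4  r_T1=4
   3) CAS  T0:  M=5  r_T0=4 ✓
   4) CAS  T1:  M=5  r_T1=4 ✗
   5) LOAD T2:  M=5  r_T2=5
   6) LOAD T3:  M=5  r_T3=5
   7) CAS  T3:  M=6  r_T3=5 ✓
   8) CAS  T2:  M=6  r_T2=5 ✗
   9) LOAD T2:  M=6  r_T2=6
  10) LOAD T3:  M=6  r_T3=6
  11) CAS  T2:  M=7  r_T2=6 ✓
  12) LOAD T2:  M=7  r_T2=7
  13) CAS  T3:  M=7  r_T3=6 ✗
  14) CAS  T2:  M=8  r_T2=7 ✓
  15) LOAD T2:  M=8  r_T2=8
  16) CAS  T2:  M=9  r_T2=8 ✓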